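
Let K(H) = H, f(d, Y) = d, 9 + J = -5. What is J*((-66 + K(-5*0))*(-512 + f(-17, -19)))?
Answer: -488796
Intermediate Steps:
J = -14 (J = -9 - 5 = -14)
J*((-66 + K(-5*0))*(-512 + f(-17, -19))) = -14*(-66 - 5*0)*(-512 - 17) = -14*(-66 + 0)*(-529) = -(-924)*(-529) = -14*34914 = -488796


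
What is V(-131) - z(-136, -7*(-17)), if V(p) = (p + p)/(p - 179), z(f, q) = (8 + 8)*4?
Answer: -9789/155 ≈ -63.155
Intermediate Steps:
z(f, q) = 64 (z(f, q) = 16*4 = 64)
V(p) = 2*p/(-179 + p) (V(p) = (2*p)/(-179 + p) = 2*p/(-179 + p))
V(-131) - z(-136, -7*(-17)) = 2*(-131)/(-179 - 131) - 1*64 = 2*(-131)/(-310) - 64 = 2*(-131)*(-1/310) - 64 = 131/155 - 64 = -9789/155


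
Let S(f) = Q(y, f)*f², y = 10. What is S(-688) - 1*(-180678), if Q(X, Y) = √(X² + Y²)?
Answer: 180678 + 946688*√118361 ≈ 3.2588e+8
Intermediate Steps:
S(f) = f²*√(100 + f²) (S(f) = √(10² + f²)*f² = √(100 + f²)*f² = f²*√(100 + f²))
S(-688) - 1*(-180678) = (-688)²*√(100 + (-688)²) - 1*(-180678) = 473344*√(100 + 473344) + 180678 = 473344*√473444 + 180678 = 473344*(2*√118361) + 180678 = 946688*√118361 + 180678 = 180678 + 946688*√118361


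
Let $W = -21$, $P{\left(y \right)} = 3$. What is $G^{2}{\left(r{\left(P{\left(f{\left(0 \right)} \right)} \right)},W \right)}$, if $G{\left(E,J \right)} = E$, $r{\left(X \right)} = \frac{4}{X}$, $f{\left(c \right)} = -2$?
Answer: $\frac{16}{9} \approx 1.7778$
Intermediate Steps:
$G^{2}{\left(r{\left(P{\left(f{\left(0 \right)} \right)} \right)},W \right)} = \left(\frac{4}{3}\right)^{2} = \frac{16}{9}$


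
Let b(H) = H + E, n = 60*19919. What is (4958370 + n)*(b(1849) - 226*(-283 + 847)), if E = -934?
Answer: -778720536990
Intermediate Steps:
n = 1195140
b(H) = -934 + H (b(H) = H - 934 = -934 + H)
(4958370 + n)*(b(1849) - 226*(-283 + 847)) = (4958370 + 1195140)*((-934 + 1849) - 226*(-283 + 847)) = 6153510*(915 - 226*564) = 6153510*(915 - 127464) = 6153510*(-126549) = -778720536990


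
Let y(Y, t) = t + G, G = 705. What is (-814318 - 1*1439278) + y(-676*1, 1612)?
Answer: -2251279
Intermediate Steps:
y(Y, t) = 705 + t (y(Y, t) = t + 705 = 705 + t)
(-814318 - 1*1439278) + y(-676*1, 1612) = (-814318 - 1*1439278) + (705 + 1612) = (-814318 - 1439278) + 2317 = -2253596 + 2317 = -2251279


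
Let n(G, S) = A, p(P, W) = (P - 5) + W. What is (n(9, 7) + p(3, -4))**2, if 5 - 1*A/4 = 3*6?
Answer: 3364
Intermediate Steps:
p(P, W) = -5 + P + W (p(P, W) = (-5 + P) + W = -5 + P + W)
A = -52 (A = 20 - 12*6 = 20 - 4*18 = 20 - 72 = -52)
n(G, S) = -52
(n(9, 7) + p(3, -4))**2 = (-52 + (-5 + 3 - 4))**2 = (-52 - 6)**2 = (-58)**2 = 3364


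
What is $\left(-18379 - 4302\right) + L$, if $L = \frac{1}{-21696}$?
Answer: $- \frac{492086977}{21696} \approx -22681.0$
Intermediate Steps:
$L = - \frac{1}{21696} \approx -4.6091 \cdot 10^{-5}$
$\left(-18379 - 4302\right) + L = \left(-18379 - 4302\right) - \frac{1}{21696} = -22681 - \frac{1}{21696} = - \frac{492086977}{21696}$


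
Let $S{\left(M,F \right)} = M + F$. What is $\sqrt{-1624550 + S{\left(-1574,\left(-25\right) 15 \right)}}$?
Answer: $i \sqrt{1626499} \approx 1275.3 i$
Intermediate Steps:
$S{\left(M,F \right)} = F + M$
$\sqrt{-1624550 + S{\left(-1574,\left(-25\right) 15 \right)}} = \sqrt{-1624550 - 1949} = \sqrt{-1626499} = i \sqrt{1626499}$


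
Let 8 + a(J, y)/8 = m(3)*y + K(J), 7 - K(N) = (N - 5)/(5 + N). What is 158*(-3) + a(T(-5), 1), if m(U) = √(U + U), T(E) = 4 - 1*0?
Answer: -4330/9 + 8*√6 ≈ -461.52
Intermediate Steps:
T(E) = 4 (T(E) = 4 + 0 = 4)
m(U) = √2*√U (m(U) = √(2*U) = √2*√U)
K(N) = 7 - (-5 + N)/(5 + N) (K(N) = 7 - (N - 5)/(5 + N) = 7 - (-5 + N)/(5 + N))
a(J, y) = -64 + 8*y*√6 + 16*(20 + 3*J)/(5 + J) (a(J, y) = -64 + 8*((√2*√3)*y + 2*(20 + 3*J)/(5 + J)) = -64 + 8*(√6*y + 2*(20 + 3*J)/(5 + J)) = -64 + 8*(y*√6 + 2*(20 + 3*J)/(5 + J)) = -64 + (8*y*√6 + 16*(20 + 3*J)/(5 + J)) = -64 + 8*y*√6 + 16*(20 + 3*J)/(5 + J))
158*(-3) + a(T(-5), 1) = 158*(-3) + 8*(40 + 6*4 + (-8 + 1*√6)*(5 + 4))/(5 + 4) = -474 + 8*(40 + 24 + (-8 + √6)*9)/9 = -474 + 8*(⅑)*(40 + 24 + (-72 + 9*√6)) = -474 + 8*(⅑)*(-8 + 9*√6) = -474 + (-64/9 + 8*√6) = -4330/9 + 8*√6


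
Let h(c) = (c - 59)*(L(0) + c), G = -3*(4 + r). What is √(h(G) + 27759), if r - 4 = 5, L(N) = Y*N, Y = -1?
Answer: 33*√29 ≈ 177.71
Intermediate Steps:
L(N) = -N
r = 9 (r = 4 + 5 = 9)
G = -39 (G = -3*(4 + 9) = -3*13 = -39)
h(c) = c*(-59 + c) (h(c) = (c - 59)*(-1*0 + c) = (-59 + c)*(0 + c) = (-59 + c)*c = c*(-59 + c))
√(h(G) + 27759) = √(-39*(-59 - 39) + 27759) = √(-39*(-98) + 27759) = √(3822 + 27759) = √31581 = 33*√29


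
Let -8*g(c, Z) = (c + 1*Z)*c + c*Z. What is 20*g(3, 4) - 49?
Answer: -263/2 ≈ -131.50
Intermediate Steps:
g(c, Z) = -Z*c/8 - c*(Z + c)/8 (g(c, Z) = -((c + 1*Z)*c + c*Z)/8 = -((c + Z)*c + Z*c)/8 = -((Z + c)*c + Z*c)/8 = -(c*(Z + c) + Z*c)/8 = -(Z*c + c*(Z + c))/8 = -Z*c/8 - c*(Z + c)/8)
20*g(3, 4) - 49 = 20*(-⅛*3*(3 + 2*4)) - 49 = 20*(-⅛*3*(3 + 8)) - 49 = 20*(-⅛*3*11) - 49 = 20*(-33/8) - 49 = -165/2 - 49 = -263/2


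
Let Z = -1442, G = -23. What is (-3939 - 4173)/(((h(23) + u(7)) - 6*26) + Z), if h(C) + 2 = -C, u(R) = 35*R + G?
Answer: 2704/467 ≈ 5.7901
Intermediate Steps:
u(R) = -23 + 35*R (u(R) = 35*R - 23 = -23 + 35*R)
h(C) = -2 - C
(-3939 - 4173)/(((h(23) + u(7)) - 6*26) + Z) = (-3939 - 4173)/((((-2 - 1*23) + (-23 + 35*7)) - 6*26) - 1442) = -8112/((((-2 - 23) + (-23 + 245)) - 156) - 1442) = -8112/(((-25 + 222) - 156) - 1442) = -8112/((197 - 156) - 1442) = -8112/(41 - 1442) = -8112/(-1401) = -8112*(-1/1401) = 2704/467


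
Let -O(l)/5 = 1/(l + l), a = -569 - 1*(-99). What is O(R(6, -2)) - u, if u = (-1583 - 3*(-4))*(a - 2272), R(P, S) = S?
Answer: -17230723/4 ≈ -4.3077e+6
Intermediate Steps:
a = -470 (a = -569 + 99 = -470)
u = 4307682 (u = (-1583 - 3*(-4))*(-470 - 2272) = (-1583 + 12)*(-2742) = -1571*(-2742) = 4307682)
O(l) = -5/(2*l) (O(l) = -5/(l + l) = -5*1/(2*l) = -5/(2*l))
O(R(6, -2)) - u = -5/2/(-2) - 1*4307682 = -5/2*(-1/2) - 4307682 = 5/4 - 4307682 = -17230723/4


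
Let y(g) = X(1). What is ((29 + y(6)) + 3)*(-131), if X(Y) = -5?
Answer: -3537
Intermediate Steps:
y(g) = -5
((29 + y(6)) + 3)*(-131) = ((29 - 5) + 3)*(-131) = (24 + 3)*(-131) = 27*(-131) = -3537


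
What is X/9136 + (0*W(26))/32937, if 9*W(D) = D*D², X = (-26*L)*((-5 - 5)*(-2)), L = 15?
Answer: -975/1142 ≈ -0.85377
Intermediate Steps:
X = -7800 (X = (-26*15)*((-5 - 5)*(-2)) = -(-3900)*(-2) = -390*20 = -7800)
W(D) = D³/9 (W(D) = (D*D²)/9 = D³/9)
X/9136 + (0*W(26))/32937 = -7800/9136 + (0*((⅑)*26³))/32937 = -7800*1/9136 + (0*((⅑)*17576))*(1/32937) = -975/1142 + (0*(17576/9))*(1/32937) = -975/1142 + 0*(1/32937) = -975/1142 + 0 = -975/1142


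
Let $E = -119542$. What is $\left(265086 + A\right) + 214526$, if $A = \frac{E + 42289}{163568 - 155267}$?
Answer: $\frac{1327060653}{2767} \approx 4.796 \cdot 10^{5}$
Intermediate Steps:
$A = - \frac{25751}{2767}$ ($A = \frac{-119542 + 42289}{163568 - 155267} = - \frac{77253}{8301} = \left(-77253\right) \frac{1}{8301} = - \frac{25751}{2767} \approx -9.3065$)
$\left(265086 + A\right) + 214526 = \left(265086 - \frac{25751}{2767}\right) + 214526 = \frac{733467211}{2767} + 214526 = \frac{1327060653}{2767}$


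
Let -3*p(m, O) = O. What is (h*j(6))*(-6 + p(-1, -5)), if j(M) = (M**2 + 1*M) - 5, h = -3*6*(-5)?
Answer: -14430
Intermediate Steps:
p(m, O) = -O/3
h = 90 (h = -1*18*(-5) = -18*(-5) = 90)
j(M) = -5 + M + M**2 (j(M) = (M**2 + M) - 5 = (M + M**2) - 5 = -5 + M + M**2)
(h*j(6))*(-6 + p(-1, -5)) = (90*(-5 + 6 + 6**2))*(-6 - 1/3*(-5)) = (90*(-5 + 6 + 36))*(-6 + 5/3) = (90*37)*(-13/3) = 3330*(-13/3) = -14430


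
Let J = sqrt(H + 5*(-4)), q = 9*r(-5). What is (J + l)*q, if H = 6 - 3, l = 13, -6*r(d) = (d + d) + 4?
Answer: 117 + 9*I*sqrt(17) ≈ 117.0 + 37.108*I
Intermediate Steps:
r(d) = -2/3 - d/3 (r(d) = -((d + d) + 4)/6 = -(2*d + 4)/6 = -(4 + 2*d)/6 = -2/3 - d/3)
H = 3
q = 9 (q = 9*(-2/3 - 1/3*(-5)) = 9*(-2/3 + 5/3) = 9*1 = 9)
J = I*sqrt(17) (J = sqrt(3 + 5*(-4)) = sqrt(3 - 20) = sqrt(-17) = I*sqrt(17) ≈ 4.1231*I)
(J + l)*q = (I*sqrt(17) + 13)*9 = (13 + I*sqrt(17))*9 = 117 + 9*I*sqrt(17)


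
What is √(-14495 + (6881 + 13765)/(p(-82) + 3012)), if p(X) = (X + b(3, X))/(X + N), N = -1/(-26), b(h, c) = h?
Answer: I*√149316436572558686/3210313 ≈ 120.37*I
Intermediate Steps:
N = 1/26 (N = -1*(-1/26) = 1/26 ≈ 0.038462)
p(X) = (3 + X)/(1/26 + X) (p(X) = (X + 3)/(X + 1/26) = (3 + X)/(1/26 + X))
√(-14495 + (6881 + 13765)/(p(-82) + 3012)) = √(-14495 + (6881 + 13765)/(26*(3 - 82)/(1 + 26*(-82)) + 3012)) = √(-14495 + 20646/(26*(-79)/(1 - 2132) + 3012)) = √(-14495 + 20646/(26*(-79)/(-2131) + 3012)) = √(-14495 + 20646/(26*(-1/2131)*(-79) + 3012)) = √(-14495 + 20646/(2054/2131 + 3012)) = √(-14495 + 20646/(6420626/2131)) = √(-14495 + 20646*(2131/6420626)) = √(-14495 + 21998313/3210313) = √(-46511488622/3210313) = I*√149316436572558686/3210313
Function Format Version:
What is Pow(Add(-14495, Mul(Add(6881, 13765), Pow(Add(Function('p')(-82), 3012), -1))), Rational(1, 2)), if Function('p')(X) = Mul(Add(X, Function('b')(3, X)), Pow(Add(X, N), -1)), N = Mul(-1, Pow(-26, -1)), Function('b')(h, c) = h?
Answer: Mul(Rational(1, 3210313), I, Pow(149316436572558686, Rational(1, 2))) ≈ Mul(120.37, I)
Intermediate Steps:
N = Rational(1, 26) (N = Mul(-1, Rational(-1, 26)) = Rational(1, 26) ≈ 0.038462)
Function('p')(X) = Mul(Pow(Add(Rational(1, 26), X), -1), Add(3, X)) (Function('p')(X) = Mul(Add(X, 3), Pow(Add(X, Rational(1, 26)), -1)) = Mul(Add(3, X), Pow(Add(Rational(1, 26), X), -1)) = Mul(Pow(Add(Rational(1, 26), X), -1), Add(3, X)))
Pow(Add(-14495, Mul(Add(6881, 13765), Pow(Add(Function('p')(-82), 3012), -1))), Rational(1, 2)) = Pow(Add(-14495, Mul(Add(6881, 13765), Pow(Add(Mul(26, Pow(Add(1, Mul(26, -82)), -1), Add(3, -82)), 3012), -1))), Rational(1, 2)) = Pow(Add(-14495, Mul(20646, Pow(Add(Mul(26, Pow(Add(1, -2132), -1), -79), 3012), -1))), Rational(1, 2)) = Pow(Add(-14495, Mul(20646, Pow(Add(Mul(26, Pow(-2131, -1), -79), 3012), -1))), Rational(1, 2)) = Pow(Add(-14495, Mul(20646, Pow(Add(Mul(26, Rational(-1, 2131), -79), 3012), -1))), Rational(1, 2)) = Pow(Add(-14495, Mul(20646, Pow(Add(Rational(2054, 2131), 3012), -1))), Rational(1, 2)) = Pow(Add(-14495, Mul(20646, Pow(Rational(6420626, 2131), -1))), Rational(1, 2)) = Pow(Add(-14495, Mul(20646, Rational(2131, 6420626))), Rational(1, 2)) = Pow(Add(-14495, Rational(21998313, 3210313)), Rational(1, 2)) = Pow(Rational(-46511488622, 3210313), Rational(1, 2)) = Mul(Rational(1, 3210313), I, Pow(149316436572558686, Rational(1, 2)))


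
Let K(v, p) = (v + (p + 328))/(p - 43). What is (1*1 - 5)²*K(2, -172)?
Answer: -2528/215 ≈ -11.758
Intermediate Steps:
K(v, p) = (328 + p + v)/(-43 + p) (K(v, p) = (v + (328 + p))/(-43 + p) = (328 + p + v)/(-43 + p))
(1*1 - 5)²*K(2, -172) = (1*1 - 5)²*((328 - 172 + 2)/(-43 - 172)) = (1 - 5)²*(158/(-215)) = (-4)²*(-1/215*158) = 16*(-158/215) = -2528/215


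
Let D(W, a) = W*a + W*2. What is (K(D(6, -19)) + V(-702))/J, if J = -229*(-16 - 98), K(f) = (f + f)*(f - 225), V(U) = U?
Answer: 579/229 ≈ 2.5284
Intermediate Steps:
D(W, a) = 2*W + W*a (D(W, a) = W*a + 2*W = 2*W + W*a)
K(f) = 2*f*(-225 + f) (K(f) = (2*f)*(-225 + f) = 2*f*(-225 + f))
J = 26106 (J = -229*(-114) = 26106)
(K(D(6, -19)) + V(-702))/J = (2*(6*(2 - 19))*(-225 + 6*(2 - 19)) - 702)/26106 = (2*(6*(-17))*(-225 + 6*(-17)) - 702)*(1/26106) = (2*(-102)*(-225 - 102) - 702)*(1/26106) = (2*(-102)*(-327) - 702)*(1/26106) = (66708 - 702)*(1/26106) = 66006*(1/26106) = 579/229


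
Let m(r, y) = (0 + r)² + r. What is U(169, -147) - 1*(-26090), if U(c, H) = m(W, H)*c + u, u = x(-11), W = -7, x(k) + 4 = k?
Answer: 33173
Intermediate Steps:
x(k) = -4 + k
m(r, y) = r + r² (m(r, y) = r² + r = r + r²)
u = -15 (u = -4 - 11 = -15)
U(c, H) = -15 + 42*c (U(c, H) = (-7*(1 - 7))*c - 15 = (-7*(-6))*c - 15 = 42*c - 15 = -15 + 42*c)
U(169, -147) - 1*(-26090) = (-15 + 42*169) - 1*(-26090) = (-15 + 7098) + 26090 = 7083 + 26090 = 33173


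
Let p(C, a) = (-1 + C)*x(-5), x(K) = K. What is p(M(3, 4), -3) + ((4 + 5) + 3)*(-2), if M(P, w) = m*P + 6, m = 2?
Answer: -79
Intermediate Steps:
M(P, w) = 6 + 2*P (M(P, w) = 2*P + 6 = 6 + 2*P)
p(C, a) = 5 - 5*C (p(C, a) = (-1 + C)*(-5) = 5 - 5*C)
p(M(3, 4), -3) + ((4 + 5) + 3)*(-2) = (5 - 5*(6 + 2*3)) + ((4 + 5) + 3)*(-2) = (5 - 5*(6 + 6)) + (9 + 3)*(-2) = (5 - 5*12) + 12*(-2) = (5 - 60) - 24 = -55 - 24 = -79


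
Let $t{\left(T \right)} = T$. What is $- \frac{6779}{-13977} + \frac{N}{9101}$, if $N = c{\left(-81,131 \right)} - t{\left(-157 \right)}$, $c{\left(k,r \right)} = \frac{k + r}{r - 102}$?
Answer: $\frac{1853510822}{3688935633} \approx 0.50245$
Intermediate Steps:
$c{\left(k,r \right)} = \frac{k + r}{-102 + r}$
$N = \frac{4603}{29}$ ($N = \frac{-81 + 131}{-102 + 131} - -157 = \frac{1}{29} \cdot 50 + 157 = \frac{50}{29} + 157 = \frac{4603}{29} \approx 158.72$)
$- \frac{6779}{-13977} + \frac{N}{9101} = - \frac{6779}{-13977} + \frac{4603}{29 \cdot 9101} = \left(-6779\right) \left(- \frac{1}{13977}\right) + \frac{4603}{29} \cdot \frac{1}{9101} = \frac{6779}{13977} + \frac{4603}{263929} = \frac{1853510822}{3688935633}$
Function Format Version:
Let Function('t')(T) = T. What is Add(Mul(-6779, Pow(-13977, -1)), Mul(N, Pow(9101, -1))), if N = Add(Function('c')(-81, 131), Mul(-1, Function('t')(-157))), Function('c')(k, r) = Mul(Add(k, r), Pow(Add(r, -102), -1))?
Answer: Rational(1853510822, 3688935633) ≈ 0.50245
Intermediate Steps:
Function('c')(k, r) = Mul(Pow(Add(-102, r), -1), Add(k, r)) (Function('c')(k, r) = Mul(Add(k, r), Pow(Add(-102, r), -1)) = Mul(Pow(Add(-102, r), -1), Add(k, r)))
N = Rational(4603, 29) (N = Add(Mul(Pow(Add(-102, 131), -1), Add(-81, 131)), Mul(-1, -157)) = Add(Mul(Pow(29, -1), 50), 157) = Add(Mul(Rational(1, 29), 50), 157) = Add(Rational(50, 29), 157) = Rational(4603, 29) ≈ 158.72)
Add(Mul(-6779, Pow(-13977, -1)), Mul(N, Pow(9101, -1))) = Add(Mul(-6779, Pow(-13977, -1)), Mul(Rational(4603, 29), Pow(9101, -1))) = Add(Mul(-6779, Rational(-1, 13977)), Mul(Rational(4603, 29), Rational(1, 9101))) = Add(Rational(6779, 13977), Rational(4603, 263929)) = Rational(1853510822, 3688935633)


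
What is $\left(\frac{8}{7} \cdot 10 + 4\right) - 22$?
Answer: $- \frac{46}{7} \approx -6.5714$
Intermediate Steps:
$\left(\frac{8}{7} \cdot 10 + 4\right) - 22 = \left(\frac{80}{7} + 4\right) - 22 = \frac{108}{7} - 22 = - \frac{46}{7}$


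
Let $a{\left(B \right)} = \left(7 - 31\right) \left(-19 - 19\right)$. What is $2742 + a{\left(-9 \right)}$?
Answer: $3654$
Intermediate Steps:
$a{\left(B \right)} = 912$ ($a{\left(B \right)} = \left(-24\right) \left(-38\right) = 912$)
$2742 + a{\left(-9 \right)} = 2742 + 912 = 3654$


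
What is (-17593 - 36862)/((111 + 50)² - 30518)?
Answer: 54455/4597 ≈ 11.846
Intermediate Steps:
(-17593 - 36862)/((111 + 50)² - 30518) = -54455/(161² - 30518) = -54455/(25921 - 30518) = -54455/(-4597) = -54455*(-1/4597) = 54455/4597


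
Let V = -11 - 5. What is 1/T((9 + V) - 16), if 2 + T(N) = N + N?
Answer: -1/48 ≈ -0.020833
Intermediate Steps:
V = -16 (V = -11 - 1*5 = -11 - 5 = -16)
T(N) = -2 + 2*N (T(N) = -2 + (N + N) = -2 + 2*N)
1/T((9 + V) - 16) = 1/(-2 + 2*((9 - 16) - 16)) = 1/(-2 + 2*(-7 - 16)) = 1/(-2 + 2*(-23)) = 1/(-2 - 46) = 1/(-48) = -1/48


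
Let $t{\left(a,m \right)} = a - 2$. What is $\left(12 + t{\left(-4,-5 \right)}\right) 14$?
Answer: $84$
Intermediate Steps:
$t{\left(a,m \right)} = -2 + a$
$\left(12 + t{\left(-4,-5 \right)}\right) 14 = \left(12 - 6\right) 14 = 6 \cdot 14 = 84$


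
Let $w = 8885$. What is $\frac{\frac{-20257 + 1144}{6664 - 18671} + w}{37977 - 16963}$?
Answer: $\frac{7621522}{18022507} \approx 0.42289$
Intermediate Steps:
$\frac{\frac{-20257 + 1144}{6664 - 18671} + w}{37977 - 16963} = \frac{\frac{-20257 + 1144}{6664 - 18671} + 8885}{37977 - 16963} = \frac{- \frac{19113}{-12007} + 8885}{21014} = \left(\left(-19113\right) \left(- \frac{1}{12007}\right) + 8885\right) \frac{1}{21014} = \left(\frac{19113}{12007} + 8885\right) \frac{1}{21014} = \frac{106701308}{12007} \cdot \frac{1}{21014} = \frac{7621522}{18022507}$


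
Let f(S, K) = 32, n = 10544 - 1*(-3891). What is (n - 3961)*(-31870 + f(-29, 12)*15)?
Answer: -328778860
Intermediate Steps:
n = 14435 (n = 10544 + 3891 = 14435)
(n - 3961)*(-31870 + f(-29, 12)*15) = (14435 - 3961)*(-31870 + 32*15) = 10474*(-31870 + 480) = 10474*(-31390) = -328778860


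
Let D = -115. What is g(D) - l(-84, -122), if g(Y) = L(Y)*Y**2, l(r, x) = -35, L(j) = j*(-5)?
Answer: 7604410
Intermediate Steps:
L(j) = -5*j
g(Y) = -5*Y**3 (g(Y) = (-5*Y)*Y**2 = -5*Y**3)
g(D) - l(-84, -122) = -5*(-115)**3 - 1*(-35) = -5*(-1520875) + 35 = 7604375 + 35 = 7604410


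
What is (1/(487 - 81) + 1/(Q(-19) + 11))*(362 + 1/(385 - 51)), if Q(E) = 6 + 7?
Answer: 8665145/542416 ≈ 15.975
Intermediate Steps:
Q(E) = 13
(1/(487 - 81) + 1/(Q(-19) + 11))*(362 + 1/(385 - 51)) = (1/(487 - 81) + 1/(13 + 11))*(362 + 1/(385 - 51)) = (1/406 + 1/24)*(362 + 1/334) = (215/4872)*(120909/334) = 8665145/542416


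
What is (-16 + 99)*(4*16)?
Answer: 5312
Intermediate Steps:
(-16 + 99)*(4*16) = 83*64 = 5312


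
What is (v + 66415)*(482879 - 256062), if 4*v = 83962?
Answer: 39650106587/2 ≈ 1.9825e+10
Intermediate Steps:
v = 41981/2 (v = (¼)*83962 = 41981/2 ≈ 20991.)
(v + 66415)*(482879 - 256062) = (41981/2 + 66415)*(482879 - 256062) = (174811/2)*226817 = 39650106587/2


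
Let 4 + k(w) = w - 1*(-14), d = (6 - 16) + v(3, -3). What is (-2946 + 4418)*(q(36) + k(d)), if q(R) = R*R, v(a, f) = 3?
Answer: 1912128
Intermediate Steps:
q(R) = R**2
d = -7 (d = (6 - 16) + 3 = -10 + 3 = -7)
k(w) = 10 + w (k(w) = -4 + (w - 1*(-14)) = -4 + (w + 14) = -4 + (14 + w) = 10 + w)
(-2946 + 4418)*(q(36) + k(d)) = (-2946 + 4418)*(36**2 + (10 - 7)) = 1472*(1296 + 3) = 1472*1299 = 1912128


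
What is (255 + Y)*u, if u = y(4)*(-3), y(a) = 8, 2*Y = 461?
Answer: -11652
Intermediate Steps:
Y = 461/2 (Y = (½)*461 = 461/2 ≈ 230.50)
u = -24 (u = 8*(-3) = -24)
(255 + Y)*u = (255 + 461/2)*(-24) = (971/2)*(-24) = -11652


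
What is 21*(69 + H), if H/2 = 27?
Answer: 2583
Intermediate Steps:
H = 54 (H = 2*27 = 54)
21*(69 + H) = 21*(69 + 54) = 21*123 = 2583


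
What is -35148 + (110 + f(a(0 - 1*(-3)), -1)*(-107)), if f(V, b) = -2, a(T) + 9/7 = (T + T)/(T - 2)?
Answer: -34824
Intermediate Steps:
a(T) = -9/7 + 2*T/(-2 + T) (a(T) = -9/7 + (T + T)/(T - 2) = -9/7 + (2*T)/(-2 + T) = -9/7 + 2*T/(-2 + T))
-35148 + (110 + f(a(0 - 1*(-3)), -1)*(-107)) = -35148 + (110 - 2*(-107)) = -35148 + (110 + 214) = -35148 + 324 = -34824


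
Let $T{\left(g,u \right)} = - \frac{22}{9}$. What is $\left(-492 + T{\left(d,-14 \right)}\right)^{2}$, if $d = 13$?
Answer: $\frac{19802500}{81} \approx 2.4448 \cdot 10^{5}$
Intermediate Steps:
$T{\left(g,u \right)} = - \frac{22}{9}$ ($T{\left(g,u \right)} = \left(-22\right) \frac{1}{9} = - \frac{22}{9}$)
$\left(-492 + T{\left(d,-14 \right)}\right)^{2} = \left(-492 - \frac{22}{9}\right)^{2} = \left(- \frac{4450}{9}\right)^{2} = \frac{19802500}{81}$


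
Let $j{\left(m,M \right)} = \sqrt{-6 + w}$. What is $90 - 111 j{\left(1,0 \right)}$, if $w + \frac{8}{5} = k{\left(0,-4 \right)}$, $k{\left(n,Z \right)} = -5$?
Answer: $90 - \frac{333 i \sqrt{35}}{5} \approx 90.0 - 394.01 i$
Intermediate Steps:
$w = - \frac{33}{5}$ ($w = - \frac{8}{5} - 5 = - \frac{33}{5} \approx -6.6$)
$j{\left(m,M \right)} = \frac{3 i \sqrt{35}}{5}$ ($j{\left(m,M \right)} = \sqrt{-6 - \frac{33}{5}} = \sqrt{- \frac{63}{5}} = \frac{3 i \sqrt{35}}{5}$)
$90 - 111 j{\left(1,0 \right)} = 90 - 111 \frac{3 i \sqrt{35}}{5} = 90 - \frac{333 i \sqrt{35}}{5}$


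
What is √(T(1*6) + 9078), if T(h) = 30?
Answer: 6*√253 ≈ 95.436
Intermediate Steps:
√(T(1*6) + 9078) = √(30 + 9078) = √9108 = 6*√253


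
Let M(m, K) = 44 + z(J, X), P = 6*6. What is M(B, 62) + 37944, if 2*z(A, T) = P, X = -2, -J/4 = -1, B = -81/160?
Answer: 38006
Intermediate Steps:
P = 36
B = -81/160 (B = -81*1/160 = -81/160 ≈ -0.50625)
J = 4 (J = -4*(-1) = 4)
z(A, T) = 18 (z(A, T) = (1/2)*36 = 18)
M(m, K) = 62 (M(m, K) = 44 + 18 = 62)
M(B, 62) + 37944 = 62 + 37944 = 38006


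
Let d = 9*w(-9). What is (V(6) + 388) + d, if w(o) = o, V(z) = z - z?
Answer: 307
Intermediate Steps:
V(z) = 0
d = -81 (d = 9*(-9) = -81)
(V(6) + 388) + d = (0 + 388) - 81 = 388 - 81 = 307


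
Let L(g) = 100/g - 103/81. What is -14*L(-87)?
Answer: 79618/2349 ≈ 33.894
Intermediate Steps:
L(g) = -103/81 + 100/g (L(g) = 100/g - 103*1/81 = 100/g - 103/81 = -103/81 + 100/g)
-14*L(-87) = -14*(-103/81 + 100/(-87)) = -14*(-103/81 + 100*(-1/87)) = -14*(-103/81 - 100/87) = -14*(-5687/2349) = 79618/2349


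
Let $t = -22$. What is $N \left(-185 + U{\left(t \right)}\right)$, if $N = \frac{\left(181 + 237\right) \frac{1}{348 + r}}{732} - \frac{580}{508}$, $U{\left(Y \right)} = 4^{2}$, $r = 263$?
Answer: $\frac{421189951}{2184654} \approx 192.79$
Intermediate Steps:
$U{\left(Y \right)} = 16$
$N = - \frac{32399227}{28400502}$ ($N = \frac{\left(181 + 237\right) \frac{1}{348 + 263}}{732} - \frac{580}{508} = \frac{418}{611} \cdot \frac{1}{732} - \frac{145}{127} = \frac{209}{223626} - \frac{145}{127} = - \frac{32399227}{28400502} \approx -1.1408$)
$N \left(-185 + U{\left(t \right)}\right) = - \frac{32399227 \left(-185 + 16\right)}{28400502} = \left(- \frac{32399227}{28400502}\right) \left(-169\right) = \frac{421189951}{2184654}$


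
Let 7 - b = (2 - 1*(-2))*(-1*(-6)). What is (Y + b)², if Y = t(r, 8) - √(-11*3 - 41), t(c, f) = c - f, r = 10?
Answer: (15 + I*√74)² ≈ 151.0 + 258.07*I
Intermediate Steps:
b = -17 (b = 7 - (2 - 1*(-2))*(-1*(-6)) = 7 - (2 + 2)*6 = 7 - 4*6 = 7 - 1*24 = 7 - 24 = -17)
Y = 2 - I*√74 (Y = (10 - 1*8) - √(-11*3 - 41) = (10 - 8) - √(-33 - 41) = 2 - √(-74) = 2 - I*√74 ≈ 2.0 - 8.6023*I)
(Y + b)² = ((2 - I*√74) - 17)² = (-15 - I*√74)²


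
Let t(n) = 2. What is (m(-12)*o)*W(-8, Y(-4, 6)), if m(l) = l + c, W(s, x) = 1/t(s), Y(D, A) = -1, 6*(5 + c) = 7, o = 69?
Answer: -2185/4 ≈ -546.25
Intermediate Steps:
c = -23/6 (c = -5 + (1/6)*7 = -5 + 7/6 = -23/6 ≈ -3.8333)
W(s, x) = 1/2
m(l) = -23/6 + l (m(l) = l - 23/6 = -23/6 + l)
(m(-12)*o)*W(-8, Y(-4, 6)) = ((-23/6 - 12)*69)*(1/2) = -95/6*69*(1/2) = -2185/2*1/2 = -2185/4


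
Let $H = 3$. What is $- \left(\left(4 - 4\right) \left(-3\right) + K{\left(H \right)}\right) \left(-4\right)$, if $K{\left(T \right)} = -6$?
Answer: $-24$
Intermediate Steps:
$- \left(\left(4 - 4\right) \left(-3\right) + K{\left(H \right)}\right) \left(-4\right) = - \left(\left(4 - 4\right) \left(-3\right) - 6\right) \left(-4\right) = - \left(0 \left(-3\right) - 6\right) \left(-4\right) = - \left(0 - 6\right) \left(-4\right) = - \left(-6\right) \left(-4\right) = \left(-1\right) 24 = -24$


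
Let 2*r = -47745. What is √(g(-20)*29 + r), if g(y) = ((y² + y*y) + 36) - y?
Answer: √3806/2 ≈ 30.846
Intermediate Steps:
r = -47745/2 (r = (½)*(-47745) = -47745/2 ≈ -23873.)
g(y) = 36 - y + 2*y² (g(y) = ((y² + y²) + 36) - y = (2*y² + 36) - y = (36 + 2*y²) - y = 36 - y + 2*y²)
√(g(-20)*29 + r) = √((36 - 1*(-20) + 2*(-20)²)*29 - 47745/2) = √((36 + 20 + 2*400)*29 - 47745/2) = √((36 + 20 + 800)*29 - 47745/2) = √(856*29 - 47745/2) = √(24824 - 47745/2) = √(1903/2) = √3806/2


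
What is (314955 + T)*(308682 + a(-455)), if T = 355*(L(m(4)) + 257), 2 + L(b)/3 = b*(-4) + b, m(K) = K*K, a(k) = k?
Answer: 108785637380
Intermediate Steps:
m(K) = K²
L(b) = -6 - 9*b (L(b) = -6 + 3*(b*(-4) + b) = -6 + 3*(-4*b + b) = -6 + 3*(-3*b) = -6 - 9*b)
T = 37985 (T = 355*((-6 - 9*4²) + 257) = 355*((-6 - 9*16) + 257) = 355*((-6 - 144) + 257) = 355*(-150 + 257) = 355*107 = 37985)
(314955 + T)*(308682 + a(-455)) = (314955 + 37985)*(308682 - 455) = 352940*308227 = 108785637380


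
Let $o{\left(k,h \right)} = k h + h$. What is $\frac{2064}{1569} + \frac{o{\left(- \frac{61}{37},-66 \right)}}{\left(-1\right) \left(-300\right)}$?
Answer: $\frac{705436}{483775} \approx 1.4582$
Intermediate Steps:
$o{\left(k,h \right)} = h + h k$ ($o{\left(k,h \right)} = h k + h = h + h k$)
$\frac{2064}{1569} + \frac{o{\left(- \frac{61}{37},-66 \right)}}{\left(-1\right) \left(-300\right)} = \frac{2064}{1569} + \frac{\left(-66\right) \left(1 - \frac{61}{37}\right)}{\left(-1\right) \left(-300\right)} = 2064 \cdot \frac{1}{1569} + \frac{\left(-66\right) \left(1 - \frac{61}{37}\right)}{300} = \frac{688}{523} + - 66 \left(1 - \frac{61}{37}\right) \frac{1}{300} = \frac{688}{523} + \left(-66\right) \left(- \frac{24}{37}\right) \frac{1}{300} = \frac{688}{523} + \frac{1584}{37} \cdot \frac{1}{300} = \frac{688}{523} + \frac{132}{925} = \frac{705436}{483775}$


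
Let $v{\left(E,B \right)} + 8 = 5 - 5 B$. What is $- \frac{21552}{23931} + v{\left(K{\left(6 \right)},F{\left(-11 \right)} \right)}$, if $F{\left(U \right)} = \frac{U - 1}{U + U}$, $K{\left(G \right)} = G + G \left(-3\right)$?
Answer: $- \frac{581575}{87747} \approx -6.6279$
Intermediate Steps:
$K{\left(G \right)} = - 2 G$ ($K{\left(G \right)} = G - 3 G = - 2 G$)
$F{\left(U \right)} = \frac{-1 + U}{2 U}$
$v{\left(E,B \right)} = -3 - 5 B$ ($v{\left(E,B \right)} = -8 - \left(-5 + 5 B\right) = -3 - 5 B$)
$- \frac{21552}{23931} + v{\left(K{\left(6 \right)},F{\left(-11 \right)} \right)} = - \frac{21552}{23931} - \left(3 + 5 \frac{-1 - 11}{2 \left(-11\right)}\right) = \left(-21552\right) \frac{1}{23931} - \left(3 + 5 \cdot \frac{1}{2} \left(- \frac{1}{11}\right) \left(-12\right)\right) = - \frac{7184}{7977} - \frac{63}{11} = - \frac{581575}{87747}$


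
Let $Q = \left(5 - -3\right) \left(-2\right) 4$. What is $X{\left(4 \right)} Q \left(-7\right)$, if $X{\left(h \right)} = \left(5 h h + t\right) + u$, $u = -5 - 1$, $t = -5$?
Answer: $30912$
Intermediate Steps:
$u = -6$ ($u = -5 - 1 = -6$)
$Q = -64$ ($Q = \left(5 + 3\right) \left(-2\right) 4 = 8 \left(-2\right) 4 = \left(-16\right) 4 = -64$)
$X{\left(h \right)} = -11 + 5 h^{2}$ ($X{\left(h \right)} = \left(5 h h - 5\right) - 6 = \left(5 h^{2} - 5\right) - 6 = \left(-5 + 5 h^{2}\right) - 6 = -11 + 5 h^{2}$)
$X{\left(4 \right)} Q \left(-7\right) = \left(-11 + 5 \cdot 4^{2}\right) \left(-64\right) \left(-7\right) = \left(-11 + 5 \cdot 16\right) \left(-64\right) \left(-7\right) = \left(-11 + 80\right) \left(-64\right) \left(-7\right) = 69 \left(-64\right) \left(-7\right) = \left(-4416\right) \left(-7\right) = 30912$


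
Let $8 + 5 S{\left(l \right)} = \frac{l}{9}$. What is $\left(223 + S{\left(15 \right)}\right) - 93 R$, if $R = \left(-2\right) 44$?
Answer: $\frac{126086}{15} \approx 8405.7$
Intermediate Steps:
$S{\left(l \right)} = - \frac{8}{5} + \frac{l}{45}$ ($S{\left(l \right)} = - \frac{8}{5} + \frac{l \frac{1}{9}}{5} = - \frac{8}{5} + \frac{\frac{1}{9} l}{5} = - \frac{8}{5} + \frac{l}{45}$)
$R = -88$
$\left(223 + S{\left(15 \right)}\right) - 93 R = \left(223 + \left(- \frac{8}{5} + \frac{1}{45} \cdot 15\right)\right) - -8184 = \left(223 + \left(- \frac{8}{5} + \frac{1}{3}\right)\right) + 8184 = \left(223 - \frac{19}{15}\right) + 8184 = \frac{3326}{15} + 8184 = \frac{126086}{15}$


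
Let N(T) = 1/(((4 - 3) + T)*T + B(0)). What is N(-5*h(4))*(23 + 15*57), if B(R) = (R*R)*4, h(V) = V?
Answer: 439/190 ≈ 2.3105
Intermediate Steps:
B(R) = 4*R² (B(R) = R²*4 = 4*R²)
N(T) = 1/(T*(1 + T)) (N(T) = 1/(((4 - 3) + T)*T + 4*0²) = 1/((1 + T)*T + 4*0) = 1/(T*(1 + T) + 0) = 1/(T*(1 + T)))
N(-5*h(4))*(23 + 15*57) = (1/(((-5*4))*(1 - 5*4)))*(23 + 15*57) = (1/((-20)*(1 - 20)))*(23 + 855) = -1/20/(-19)*878 = -1/20*(-1/19)*878 = (1/380)*878 = 439/190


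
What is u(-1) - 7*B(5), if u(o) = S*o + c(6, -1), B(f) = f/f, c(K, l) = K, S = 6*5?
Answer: -31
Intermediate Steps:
S = 30
B(f) = 1
u(o) = 6 + 30*o (u(o) = 30*o + 6 = 6 + 30*o)
u(-1) - 7*B(5) = (6 + 30*(-1)) - 7*1 = (6 - 30) - 7 = -24 - 7 = -31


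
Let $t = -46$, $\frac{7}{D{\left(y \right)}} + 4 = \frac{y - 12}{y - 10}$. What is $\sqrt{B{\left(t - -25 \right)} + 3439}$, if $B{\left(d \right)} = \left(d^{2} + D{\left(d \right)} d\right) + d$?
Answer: $\frac{\sqrt{660634}}{13} \approx 62.523$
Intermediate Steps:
$D{\left(y \right)} = \frac{7}{-4 + \frac{-12 + y}{-10 + y}}$ ($D{\left(y \right)} = \frac{7}{-4 + \frac{y - 12}{y - 10}} = \frac{7}{-4 + \frac{-12 + y}{-10 + y}}$)
$B{\left(d \right)} = d + d^{2} + \frac{7 d \left(10 - d\right)}{-28 + 3 d}$ ($B{\left(d \right)} = \left(d^{2} + \frac{7 \left(10 - d\right)}{-28 + 3 d} d\right) + d = \left(d^{2} + \frac{7 d \left(10 - d\right)}{-28 + 3 d}\right) + d = d + d^{2} + \frac{7 d \left(10 - d\right)}{-28 + 3 d}$)
$\sqrt{B{\left(t - -25 \right)} + 3439} = \sqrt{\frac{\left(-46 - -25\right) \left(42 - 32 \left(-46 - -25\right) + 3 \left(-46 - -25\right)^{2}\right)}{-28 + 3 \left(-46 - -25\right)} + 3439} = \sqrt{\frac{\left(-46 + 25\right) \left(42 - 32 \left(-46 + 25\right) + 3 \left(-46 + 25\right)^{2}\right)}{-28 + 3 \left(-46 + 25\right)} + 3439} = \sqrt{- \frac{21 \left(42 - -672 + 3 \left(-21\right)^{2}\right)}{-28 + 3 \left(-21\right)} + 3439} = \sqrt{- \frac{21 \left(42 + 672 + 3 \cdot 441\right)}{-28 - 63} + 3439} = \sqrt{- \frac{21 \left(42 + 672 + 1323\right)}{-91} + 3439} = \sqrt{\left(-21\right) \left(- \frac{1}{91}\right) 2037 + 3439} = \sqrt{\frac{6111}{13} + 3439} = \sqrt{\frac{50818}{13}} = \frac{\sqrt{660634}}{13}$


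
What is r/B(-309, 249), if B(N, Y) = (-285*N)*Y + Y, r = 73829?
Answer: 73829/21928434 ≈ 0.0033668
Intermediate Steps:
B(N, Y) = Y - 285*N*Y (B(N, Y) = -285*N*Y + Y = Y - 285*N*Y)
r/B(-309, 249) = 73829/((249*(1 - 285*(-309)))) = 73829/((249*(1 + 88065))) = 73829/((249*88066)) = 73829/21928434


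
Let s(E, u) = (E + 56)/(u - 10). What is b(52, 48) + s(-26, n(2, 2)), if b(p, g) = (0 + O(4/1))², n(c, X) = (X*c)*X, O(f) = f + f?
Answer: 49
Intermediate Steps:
O(f) = 2*f
n(c, X) = c*X²
s(E, u) = (56 + E)/(-10 + u)
b(p, g) = 64 (b(p, g) = (0 + 2*(4/1))² = (0 + 2*(4*1))² = (0 + 2*4)² = (0 + 8)² = 8² = 64)
b(52, 48) + s(-26, n(2, 2)) = 64 + (56 - 26)/(-10 + 2*2²) = 64 + 30/(-10 + 2*4) = 64 + 30/(-10 + 8) = 64 + 30/(-2) = 64 - ½*30 = 64 - 15 = 49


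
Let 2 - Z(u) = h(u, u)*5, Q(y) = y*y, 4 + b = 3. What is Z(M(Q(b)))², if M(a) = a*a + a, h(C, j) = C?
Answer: 64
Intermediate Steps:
b = -1 (b = -4 + 3 = -1)
Q(y) = y²
M(a) = a + a² (M(a) = a² + a = a + a²)
Z(u) = 2 - 5*u (Z(u) = 2 - u*5 = 2 - 5*u)
Z(M(Q(b)))² = (2 - 5*(-1)²*(1 + (-1)²))² = (2 - 5*(1 + 1))² = (2 - 5*2)² = (2 - 10)² = (-8)² = 64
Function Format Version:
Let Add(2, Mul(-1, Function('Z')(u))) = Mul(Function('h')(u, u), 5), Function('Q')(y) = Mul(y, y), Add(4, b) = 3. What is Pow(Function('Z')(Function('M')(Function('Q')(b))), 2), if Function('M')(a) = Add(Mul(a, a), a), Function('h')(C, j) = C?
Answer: 64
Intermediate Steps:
b = -1 (b = Add(-4, 3) = -1)
Function('Q')(y) = Pow(y, 2)
Function('M')(a) = Add(a, Pow(a, 2)) (Function('M')(a) = Add(Pow(a, 2), a) = Add(a, Pow(a, 2)))
Function('Z')(u) = Add(2, Mul(-5, u)) (Function('Z')(u) = Add(2, Mul(-1, Mul(u, 5))) = Add(2, Mul(-1, Mul(5, u))) = Add(2, Mul(-5, u)))
Pow(Function('Z')(Function('M')(Function('Q')(b))), 2) = Pow(Add(2, Mul(-5, Mul(Pow(-1, 2), Add(1, Pow(-1, 2))))), 2) = Pow(Add(2, Mul(-5, Mul(1, Add(1, 1)))), 2) = Pow(Add(2, Mul(-5, Mul(1, 2))), 2) = Pow(Add(2, Mul(-5, 2)), 2) = Pow(Add(2, -10), 2) = Pow(-8, 2) = 64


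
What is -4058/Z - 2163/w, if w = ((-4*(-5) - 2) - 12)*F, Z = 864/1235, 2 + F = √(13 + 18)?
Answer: -839117/144 - 721*√31/54 ≈ -5901.5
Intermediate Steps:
F = -2 + √31 (F = -2 + √(13 + 18) = -2 + √31 ≈ 3.5678)
Z = 864/1235 (Z = 864*(1/1235) = 864/1235 ≈ 0.69960)
w = -12 + 6*√31 (w = ((-4*(-5) - 2) - 12)*(-2 + √31) = ((20 - 2) - 12)*(-2 + √31) = (18 - 12)*(-2 + √31) = 6*(-2 + √31) = -12 + 6*√31 ≈ 21.407)
-4058/Z - 2163/w = -4058/864/1235 - 2163/(-12 + 6*√31) = -4058*1235/864 - 2163/(-12 + 6*√31) = -2505815/432 - 2163/(-12 + 6*√31)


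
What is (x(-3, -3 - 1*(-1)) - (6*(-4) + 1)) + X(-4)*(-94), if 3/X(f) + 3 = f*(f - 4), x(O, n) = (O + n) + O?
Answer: 153/29 ≈ 5.2759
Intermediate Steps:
x(O, n) = n + 2*O
X(f) = 3/(-3 + f*(-4 + f)) (X(f) = 3/(-3 + f*(f - 4)) = 3/(-3 + f*(-4 + f)))
(x(-3, -3 - 1*(-1)) - (6*(-4) + 1)) + X(-4)*(-94) = (((-3 - 1*(-1)) + 2*(-3)) - (6*(-4) + 1)) + (3/(-3 + (-4)² - 4*(-4)))*(-94) = (((-3 + 1) - 6) - (-24 + 1)) + (3/(-3 + 16 + 16))*(-94) = ((-2 - 6) - 1*(-23)) + (3/29)*(-94) = (-8 + 23) + (3*(1/29))*(-94) = 15 + (3/29)*(-94) = 15 - 282/29 = 153/29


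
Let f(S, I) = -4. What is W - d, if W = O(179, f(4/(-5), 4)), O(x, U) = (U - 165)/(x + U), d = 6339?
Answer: -1109494/175 ≈ -6340.0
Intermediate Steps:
O(x, U) = (-165 + U)/(U + x)
W = -169/175 (W = (-165 - 4)/(-4 + 179) = -169/175 ≈ -0.96571)
W - d = -169/175 - 1*6339 = -169/175 - 6339 = -1109494/175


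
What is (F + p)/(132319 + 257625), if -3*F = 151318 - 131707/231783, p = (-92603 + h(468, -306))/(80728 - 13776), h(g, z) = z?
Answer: -2348259264611465/18153845356370112 ≈ -0.12935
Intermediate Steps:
p = -92909/66952 (p = (-92603 - 306)/(80728 - 13776) = -92909/66952 ≈ -1.3877)
F = -35072808287/695349 (F = -(151318 - 131707/231783)/3 = -1/3*35072808287/231783 = -35072808287/695349 ≈ -50439.)
(F + p)/(132319 + 257625) = (-35072808287/695349 - 92909/66952)/(132319 + 257625) = -2348259264611465/46555006248/389944 = -2348259264611465/46555006248*1/389944 = -2348259264611465/18153845356370112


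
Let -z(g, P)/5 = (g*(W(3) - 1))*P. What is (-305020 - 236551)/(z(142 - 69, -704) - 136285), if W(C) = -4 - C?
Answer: 541571/2191965 ≈ 0.24707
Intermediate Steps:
z(g, P) = 40*P*g (z(g, P) = -5*g*((-4 - 1*3) - 1)*P = -5*g*((-4 - 3) - 1)*P = -5*g*(-7 - 1)*P = -5*g*(-8)*P = -5*(-8*g)*P = -(-40)*P*g = 40*P*g)
(-305020 - 236551)/(z(142 - 69, -704) - 136285) = (-305020 - 236551)/(40*(-704)*(142 - 69) - 136285) = -541571/(40*(-704)*73 - 136285) = -541571/(-2055680 - 136285) = -541571/(-2191965) = -541571*(-1/2191965) = 541571/2191965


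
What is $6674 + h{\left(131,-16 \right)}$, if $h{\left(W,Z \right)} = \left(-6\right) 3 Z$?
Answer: $6962$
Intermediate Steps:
$h{\left(W,Z \right)} = - 18 Z$
$6674 + h{\left(131,-16 \right)} = 6674 - -288 = 6674 + 288 = 6962$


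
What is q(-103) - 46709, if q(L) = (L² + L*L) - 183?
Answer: -25674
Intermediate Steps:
q(L) = -183 + 2*L² (q(L) = (L² + L²) - 183 = 2*L² - 183 = -183 + 2*L²)
q(-103) - 46709 = (-183 + 2*(-103)²) - 46709 = (-183 + 2*10609) - 46709 = (-183 + 21218) - 46709 = 21035 - 46709 = -25674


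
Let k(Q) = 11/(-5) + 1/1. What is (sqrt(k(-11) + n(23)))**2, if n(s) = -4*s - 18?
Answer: -556/5 ≈ -111.20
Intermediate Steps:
k(Q) = -6/5 (k(Q) = 11*(-1/5) + 1*1 = -11/5 + 1 = -6/5)
n(s) = -18 - 4*s
(sqrt(k(-11) + n(23)))**2 = (sqrt(-6/5 + (-18 - 4*23)))**2 = (sqrt(-6/5 + (-18 - 92)))**2 = (sqrt(-6/5 - 110))**2 = (sqrt(-556/5))**2 = (2*I*sqrt(695)/5)**2 = -556/5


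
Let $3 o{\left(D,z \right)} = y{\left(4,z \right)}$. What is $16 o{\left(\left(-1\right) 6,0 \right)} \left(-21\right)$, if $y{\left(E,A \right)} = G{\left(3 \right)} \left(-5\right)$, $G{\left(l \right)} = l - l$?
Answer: $0$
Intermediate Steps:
$G{\left(l \right)} = 0$
$y{\left(E,A \right)} = 0$ ($y{\left(E,A \right)} = 0 \left(-5\right) = 0$)
$o{\left(D,z \right)} = 0$ ($o{\left(D,z \right)} = \frac{1}{3} \cdot 0 = 0$)
$16 o{\left(\left(-1\right) 6,0 \right)} \left(-21\right) = 16 \cdot 0 \left(-21\right) = 0 \left(-21\right) = 0$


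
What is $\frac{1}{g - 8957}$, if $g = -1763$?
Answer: $- \frac{1}{10720} \approx -9.3284 \cdot 10^{-5}$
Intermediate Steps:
$\frac{1}{g - 8957} = \frac{1}{-1763 - 8957} = \frac{1}{-10720} = - \frac{1}{10720}$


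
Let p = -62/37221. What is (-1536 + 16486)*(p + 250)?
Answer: 139112560600/37221 ≈ 3.7375e+6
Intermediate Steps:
p = -62/37221 (p = -62*1/37221 = -62/37221 ≈ -0.0016657)
(-1536 + 16486)*(p + 250) = (-1536 + 16486)*(-62/37221 + 250) = 14950*(9305188/37221) = 139112560600/37221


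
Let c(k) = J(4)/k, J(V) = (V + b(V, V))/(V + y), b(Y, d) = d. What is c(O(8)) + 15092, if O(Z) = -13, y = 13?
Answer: 3335324/221 ≈ 15092.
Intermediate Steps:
J(V) = 2*V/(13 + V) (J(V) = (V + V)/(V + 13) = (2*V)/(13 + V) = 2*V/(13 + V))
c(k) = 8/(17*k) (c(k) = (2*4/(13 + 4))/k = (2*4/17)/k = (2*4*(1/17))/k = 8/(17*k))
c(O(8)) + 15092 = (8/17)/(-13) + 15092 = (8/17)*(-1/13) + 15092 = -8/221 + 15092 = 3335324/221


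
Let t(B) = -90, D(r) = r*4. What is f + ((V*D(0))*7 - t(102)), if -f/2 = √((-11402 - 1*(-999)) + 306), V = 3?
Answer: 90 - 2*I*√10097 ≈ 90.0 - 200.97*I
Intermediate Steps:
D(r) = 4*r
f = -2*I*√10097 (f = -2*√((-11402 - 1*(-999)) + 306) = -2*√((-11402 + 999) + 306) = -2*√(-10403 + 306) = -2*I*√10097 ≈ -200.97*I)
f + ((V*D(0))*7 - t(102)) = -2*I*√10097 + ((3*(4*0))*7 - 1*(-90)) = -2*I*√10097 + ((3*0)*7 + 90) = -2*I*√10097 + (0*7 + 90) = -2*I*√10097 + (0 + 90) = -2*I*√10097 + 90 = 90 - 2*I*√10097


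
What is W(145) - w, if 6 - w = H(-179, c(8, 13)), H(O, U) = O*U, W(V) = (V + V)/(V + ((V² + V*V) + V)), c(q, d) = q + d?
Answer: -549689/146 ≈ -3765.0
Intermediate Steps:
c(q, d) = d + q
W(V) = 2*V/(2*V + 2*V²) (W(V) = (2*V)/(V + ((V² + V²) + V)) = (2*V)/(V + (2*V² + V)) = (2*V)/(V + (V + 2*V²)) = (2*V)/(2*V + 2*V²) = 2*V/(2*V + 2*V²))
w = 3765 (w = 6 - (-179)*(13 + 8) = 6 - (-179)*21 = 6 - 1*(-3759) = 6 + 3759 = 3765)
W(145) - w = 1/(1 + 145) - 1*3765 = 1/146 - 3765 = -549689/146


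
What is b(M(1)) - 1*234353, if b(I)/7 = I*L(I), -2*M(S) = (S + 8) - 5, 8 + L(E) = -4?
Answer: -234185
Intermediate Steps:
L(E) = -12 (L(E) = -8 - 4 = -12)
M(S) = -3/2 - S/2 (M(S) = -((S + 8) - 5)/2 = -((8 + S) - 5)/2 = -(3 + S)/2 = -3/2 - S/2)
b(I) = -84*I (b(I) = 7*(I*(-12)) = 7*(-12*I) = -84*I)
b(M(1)) - 1*234353 = -84*(-3/2 - ½*1) - 1*234353 = -84*(-3/2 - ½) - 234353 = -84*(-2) - 234353 = 168 - 234353 = -234185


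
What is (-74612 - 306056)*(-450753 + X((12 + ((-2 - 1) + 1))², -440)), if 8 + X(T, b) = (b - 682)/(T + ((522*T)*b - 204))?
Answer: 492637948467467837/2871013 ≈ 1.7159e+11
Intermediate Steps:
X(T, b) = -8 + (-682 + b)/(-204 + T + 522*T*b) (X(T, b) = -8 + (b - 682)/(T + ((522*T)*b - 204)) = -8 + (-682 + b)/(T + (522*T*b - 204)) = -8 + (-682 + b)/(T + (-204 + 522*T*b)) = -8 + (-682 + b)/(-204 + T + 522*T*b))
(-74612 - 306056)*(-450753 + X((12 + ((-2 - 1) + 1))², -440)) = (-74612 - 306056)*(-450753 + (950 - 440 - 8*(12 + ((-2 - 1) + 1))² - 4176*(12 + ((-2 - 1) + 1))²*(-440))/(-204 + (12 + ((-2 - 1) + 1))² + 522*(12 + ((-2 - 1) + 1))²*(-440))) = -380668*(-450753 + (950 - 440 - 8*(12 + (-3 + 1))² - 4176*(12 + (-3 + 1))²*(-440))/(-204 + (12 + (-3 + 1))² + 522*(12 + (-3 + 1))²*(-440))) = -380668*(-450753 + (950 - 440 - 8*(12 - 2)² - 4176*(12 - 2)²*(-440))/(-204 + (12 - 2)² + 522*(12 - 2)²*(-440))) = -380668*(-450753 + (950 - 440 - 8*10² - 4176*10²*(-440))/(-204 + 10² + 522*10²*(-440))) = -380668*(-450753 + (950 - 440 - 8*100 - 4176*100*(-440))/(-204 + 100 + 522*100*(-440))) = -380668*(-450753 + (950 - 440 - 800 + 183744000)/(-204 + 100 - 22968000)) = -380668*(-450753 + 183743710/(-22968104)) = -380668*(-450753 - 1/22968104*183743710) = -380668*(-450753 - 91871855/11484052) = -380668*(-5176562763011/11484052) = 492637948467467837/2871013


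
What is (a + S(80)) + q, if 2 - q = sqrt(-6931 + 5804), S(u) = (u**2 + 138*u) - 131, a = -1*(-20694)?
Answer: 38005 - 7*I*sqrt(23) ≈ 38005.0 - 33.571*I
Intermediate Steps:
a = 20694
S(u) = -131 + u**2 + 138*u
q = 2 - 7*I*sqrt(23) (q = 2 - sqrt(-6931 + 5804) = 2 - sqrt(-1127) = 2 - 7*I*sqrt(23) ≈ 2.0 - 33.571*I)
(a + S(80)) + q = (20694 + (-131 + 80**2 + 138*80)) + (2 - 7*I*sqrt(23)) = (20694 + (-131 + 6400 + 11040)) + (2 - 7*I*sqrt(23)) = (20694 + 17309) + (2 - 7*I*sqrt(23)) = 38003 + (2 - 7*I*sqrt(23)) = 38005 - 7*I*sqrt(23)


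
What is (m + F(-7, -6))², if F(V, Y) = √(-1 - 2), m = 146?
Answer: (146 + I*√3)² ≈ 21313.0 + 505.8*I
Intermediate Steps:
F(V, Y) = I*√3 (F(V, Y) = √(-3) = I*√3)
(m + F(-7, -6))² = (146 + I*√3)²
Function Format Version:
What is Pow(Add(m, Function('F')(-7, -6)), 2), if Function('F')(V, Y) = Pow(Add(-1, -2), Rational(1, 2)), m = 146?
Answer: Pow(Add(146, Mul(I, Pow(3, Rational(1, 2)))), 2) ≈ Add(21313., Mul(505.8, I))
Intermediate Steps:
Function('F')(V, Y) = Mul(I, Pow(3, Rational(1, 2))) (Function('F')(V, Y) = Pow(-3, Rational(1, 2)) = Mul(I, Pow(3, Rational(1, 2))))
Pow(Add(m, Function('F')(-7, -6)), 2) = Pow(Add(146, Mul(I, Pow(3, Rational(1, 2)))), 2)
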